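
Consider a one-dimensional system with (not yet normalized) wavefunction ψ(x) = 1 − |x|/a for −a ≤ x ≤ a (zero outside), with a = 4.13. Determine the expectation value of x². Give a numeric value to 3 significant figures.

1.71

⟨x²⟩ = ∫ x²·|ψ|² dx / ∫|ψ|² dx (integrals over the domain).
ψ is even, so ∫ over [−a, a] = 2∫₀ᵃ with ψ = 1 − x/a there: ∫₀ᵃ (1 − x/a)² dx = a/3, ∫₀ᵃ x²(1 − x/a)² dx = a³/30, ∫₀ᵃ x⁴(1 − x/a)² dx = a⁵/105.
State is unnormalized: ∫|ψ|² dx = 2.7533, and ∫ψ*·x²·ψ dx = 4.6963, so ⟨x²⟩ = 4.6963 / 2.7533.
⟨x²⟩ = 1.7057.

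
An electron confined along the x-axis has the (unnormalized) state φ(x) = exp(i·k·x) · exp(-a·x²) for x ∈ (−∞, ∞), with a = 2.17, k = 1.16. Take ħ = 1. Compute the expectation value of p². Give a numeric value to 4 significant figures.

p² φ = −ħ² d²φ/dx²; ⟨p²⟩ = −ħ² ∫ φ*·φ'' dx / ∫|φ|² dx.
Gaussian moments: ∫x^(2j)·e^(−2ax²) dx = (2j−1)!!/(4a)^j · √(π/(2a)), odd powers integrate to 0; here √(π/(2a)) = 0.85081. Derivatives: φ′ = (ik − 2ax)·φ, φ″ = ((ik − 2ax)² − 2a)·φ; the odd-in-x pieces drop out.
State is unnormalized: ∫|φ|² dx = 0.85081, and ∫φ*·(−ħ² φ'') dx = 2.9911, so ⟨p²⟩ = 2.9911 / 0.85081.
⟨p²⟩ = 3.5156.

3.516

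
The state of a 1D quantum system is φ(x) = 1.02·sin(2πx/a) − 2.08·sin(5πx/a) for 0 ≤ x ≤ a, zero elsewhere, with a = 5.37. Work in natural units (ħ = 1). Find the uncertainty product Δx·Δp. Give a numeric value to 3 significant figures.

4.04

Δx = √(⟨x²⟩−⟨x⟩²), Δp = √(⟨p²⟩−⟨p⟩²).
On 0 ≤ x ≤ a (j ≠ l): ∫sin²(jπx/a) dx = a/2, ∫sin(jπx/a)·sin(lπx/a) dx = 0; diagonal moments ∫x·sin²(jπx/a) dx = a²/4, ∫x²·sin²(jπx/a) dx = a³·(1/6 − 1/(4j²π²)); cross terms ∫x·sin(jπx/a)·sin(lπx/a) dx = 0 for j + l even and −4jla²/(π²(j² − l²)²) for j + l odd, ∫x²·sin(jπx/a)·sin(lπx/a) dx = (−1)^(j+l)·4jla³/(π²(j² − l²)²); higher powers the same way via product-to-sum and parts. d²/dx² sin(jπx/a) = −(jπ/a)²·sin(jπx/a); on 0 ≤ x ≤ a, ∫sin²(jπx/a) dx = a/2 and ∫sin(jπx/a)·sin(lπx/a) dx = 0 for j ≠ l, so only diagonal terms survive in ∫|φ|² and ∫φ·φ″; ∫φ·φ′ dx = [φ²/2] between the walls = 0.
Normalization: ∫|φ|² dx = 14.410.
⟨x⟩ = 2.7630, ⟨x²⟩ = 9.9135 ⇒ Δx = 1.5097.
⟨p⟩ = 0.0000, ⟨p²⟩ = 7.1631 ⇒ Δp = 2.6764.
Δx·Δp = 4.0404.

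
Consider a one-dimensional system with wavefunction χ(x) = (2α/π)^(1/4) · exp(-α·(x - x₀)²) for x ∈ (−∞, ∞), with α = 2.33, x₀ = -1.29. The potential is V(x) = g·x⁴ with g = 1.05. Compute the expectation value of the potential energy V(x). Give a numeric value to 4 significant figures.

4.069

⟨V⟩ = ∫ V(x)·|χ|² dx.
Gaussian moments (u = x − x₀): ∫u^(2j)·e^(−2αu²) du = (2j−1)!!/(4α)^j · √(π/(2α)), odd powers integrate to 0; here √(π/(2α)) = 0.82107.
⟨V⟩ = 4.0688.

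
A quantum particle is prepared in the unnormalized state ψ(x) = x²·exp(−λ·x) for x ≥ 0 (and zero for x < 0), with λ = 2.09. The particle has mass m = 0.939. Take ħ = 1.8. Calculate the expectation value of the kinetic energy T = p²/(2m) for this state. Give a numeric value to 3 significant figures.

2.51

T = −(ħ²/2m) d²/dx², so ⟨T⟩ = −(ħ²/2m) ∫ ψ*·ψ'' dx / ∫|ψ|² dx; with m = 0.939.
Differentiate x²·exp(−λ·x) with the product rule; every integrand then reduces to terms xʲ·e^(−2λx) on [0, ∞), with ∫₀^∞ xʲ·e^(−2λx) dx = j!/(2λ)^(j+1).
State is unnormalized: ∫|ψ|² dx = 0.018807, and ∫ψ*·(−ħ²/2m · ψ'') dx = 0.047244, so ⟨T⟩ = 0.047244 / 0.018807.
⟨T⟩ = 2.5120.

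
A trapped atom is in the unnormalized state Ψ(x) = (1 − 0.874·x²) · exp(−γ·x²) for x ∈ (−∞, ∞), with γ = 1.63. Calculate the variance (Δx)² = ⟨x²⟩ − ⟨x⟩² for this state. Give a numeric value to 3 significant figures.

Compute ⟨x⟩ and ⟨x²⟩ separately, then (Δx)² = ⟨x²⟩ − ⟨x⟩².
Expand each integrand as polynomial × e^(−2γx²) and use ∫x^(2j)·e^(−2γx²) dx = (2j−1)!!/(4γ)^j · √(π/(2γ)), odd powers → 0; here √(π/(2γ)) = 0.98167.
Normalization: ∫|Ψ|² dx = 0.77141.
⟨x⟩ = 0.0000 and ⟨x²⟩ = 0.090806.
(Δx)² = 0.090806 − (0.0000)² = 0.090806.

0.0908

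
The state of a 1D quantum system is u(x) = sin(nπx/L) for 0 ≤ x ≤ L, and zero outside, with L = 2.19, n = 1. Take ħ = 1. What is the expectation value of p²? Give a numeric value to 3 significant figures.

p² u = −ħ² d²u/dx²; ⟨p²⟩ = −ħ² ∫ u*·u'' dx / ∫|u|² dx.
d/dx sin(nπx/L) = (nπ/L)·cos(nπx/L) and d²/dx² sin(nπx/L) = −(nπ/L)²·sin(nπx/L); on 0 ≤ x ≤ L, ∫sin²(nπx/L) dx = L/2 and ∫sin(nπx/L)·cos(nπx/L) dx = 0.
State is unnormalized: ∫|u|² dx = 1.0950, and ∫u*·(−ħ² u'') dx = 2.2533, so ⟨p²⟩ = 2.2533 / 1.0950.
⟨p²⟩ = 2.0578.

2.06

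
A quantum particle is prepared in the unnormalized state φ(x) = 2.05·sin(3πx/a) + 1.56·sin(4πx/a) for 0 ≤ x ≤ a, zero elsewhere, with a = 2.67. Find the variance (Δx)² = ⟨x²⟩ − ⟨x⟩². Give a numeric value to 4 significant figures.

Compute ⟨x⟩ and ⟨x²⟩ separately, then (Δx)² = ⟨x²⟩ − ⟨x⟩².
On 0 ≤ x ≤ a (j ≠ l): ∫sin²(jπx/a) dx = a/2, ∫sin(jπx/a)·sin(lπx/a) dx = 0; diagonal moments ∫x·sin²(jπx/a) dx = a²/4, ∫x²·sin²(jπx/a) dx = a³·(1/6 − 1/(4j²π²)); cross terms ∫x·sin(jπx/a)·sin(lπx/a) dx = 0 for j + l even and −4jla²/(π²(j² − l²)²) for j + l odd, ∫x²·sin(jπx/a)·sin(lπx/a) dx = (−1)^(j+l)·4jla³/(π²(j² − l²)²); higher powers the same way via product-to-sum and parts.
Normalization: ∫|φ|² dx = 8.8592.
⟨x⟩ = 0.82416 and ⟨x²⟩ = 0.97868.
(Δx)² = 0.97868 − (0.82416)² = 0.29943.

0.2994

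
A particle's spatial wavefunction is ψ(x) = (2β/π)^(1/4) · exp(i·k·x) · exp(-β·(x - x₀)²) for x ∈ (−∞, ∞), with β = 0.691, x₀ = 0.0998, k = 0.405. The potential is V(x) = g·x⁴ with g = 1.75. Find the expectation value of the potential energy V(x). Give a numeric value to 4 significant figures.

⟨V⟩ = ∫ V(x)·|ψ|² dx.
Gaussian moments (u = x − x₀): ∫u^(2j)·e^(−2βu²) du = (2j−1)!!/(4β)^j · √(π/(2β)), odd powers integrate to 0; here √(π/(2β)) = 1.5077.
⟨V⟩ = 0.72521.

0.7252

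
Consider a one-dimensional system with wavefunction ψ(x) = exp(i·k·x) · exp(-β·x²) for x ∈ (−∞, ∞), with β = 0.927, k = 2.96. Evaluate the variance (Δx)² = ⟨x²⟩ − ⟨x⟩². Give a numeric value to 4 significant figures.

Compute ⟨x⟩ and ⟨x²⟩ separately, then (Δx)² = ⟨x²⟩ − ⟨x⟩².
Gaussian moments: ∫x^(2j)·e^(−2βx²) dx = (2j−1)!!/(4β)^j · √(π/(2β)), odd powers integrate to 0; here √(π/(2β)) = 1.3017.
Normalization: ∫|ψ|² dx = 1.3017.
⟨x⟩ = 0.0000 and ⟨x²⟩ = 0.26969.
(Δx)² = 0.26969 − (0.0000)² = 0.26969.

0.2697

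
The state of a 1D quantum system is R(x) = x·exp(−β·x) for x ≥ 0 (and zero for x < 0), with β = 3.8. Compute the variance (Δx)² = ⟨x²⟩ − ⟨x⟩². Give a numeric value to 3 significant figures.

0.0519

Compute ⟨x⟩ and ⟨x²⟩ separately, then (Δx)² = ⟨x²⟩ − ⟨x⟩².
Every integrand reduces to terms xʲ·e^(−2βx) on [0, ∞); use ∫₀^∞ xʲ·e^(−2βx) dx = j!/(2β)^(j+1).
Normalization: ∫|R|² dx = 0.0045561.
⟨x⟩ = 0.39474 and ⟨x²⟩ = 0.20776.
(Δx)² = 0.20776 − (0.39474)² = 0.051939.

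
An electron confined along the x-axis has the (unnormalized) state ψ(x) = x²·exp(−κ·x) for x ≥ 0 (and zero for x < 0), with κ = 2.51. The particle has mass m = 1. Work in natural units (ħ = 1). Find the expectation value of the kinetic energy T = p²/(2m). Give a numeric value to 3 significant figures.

1.05

T = −(ħ²/2m) d²/dx², so ⟨T⟩ = −(ħ²/2m) ∫ ψ*·ψ'' dx / ∫|ψ|² dx; with m = 1.
Differentiate x²·exp(−κ·x) with the product rule; every integrand then reduces to terms xʲ·e^(−2κx) on [0, ∞), with ∫₀^∞ xʲ·e^(−2κx) dx = j!/(2κ)^(j+1).
State is unnormalized: ∫|ψ|² dx = 0.0075282, and ∫ψ*·(−ħ²/2m · ψ'') dx = 0.0079048, so ⟨T⟩ = 0.0079048 / 0.0075282.
⟨T⟩ = 1.0500.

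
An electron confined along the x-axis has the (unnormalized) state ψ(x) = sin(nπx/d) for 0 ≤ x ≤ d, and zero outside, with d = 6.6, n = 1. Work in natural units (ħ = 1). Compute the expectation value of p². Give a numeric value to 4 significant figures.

0.2266

p² ψ = −ħ² d²ψ/dx²; ⟨p²⟩ = −ħ² ∫ ψ*·ψ'' dx / ∫|ψ|² dx.
d/dx sin(nπx/d) = (nπ/d)·cos(nπx/d) and d²/dx² sin(nπx/d) = −(nπ/d)²·sin(nπx/d); on 0 ≤ x ≤ d, ∫sin²(nπx/d) dx = d/2 and ∫sin(nπx/d)·cos(nπx/d) dx = 0.
State is unnormalized: ∫|ψ|² dx = 3.3000, and ∫ψ*·(−ħ² ψ'') dx = 0.74770, so ⟨p²⟩ = 0.74770 / 3.3000.
⟨p²⟩ = 0.22657.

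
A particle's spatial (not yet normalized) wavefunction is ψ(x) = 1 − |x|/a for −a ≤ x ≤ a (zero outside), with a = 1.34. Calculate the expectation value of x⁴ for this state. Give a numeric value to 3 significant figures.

⟨x⁴⟩ = ∫ x⁴·|ψ|² dx / ∫|ψ|² dx (integrals over the domain).
ψ is even, so ∫ over [−a, a] = 2∫₀ᵃ with ψ = 1 − x/a there: ∫₀ᵃ (1 − x/a)² dx = a/3, ∫₀ᵃ x²(1 − x/a)² dx = a³/30, ∫₀ᵃ x⁴(1 − x/a)² dx = a⁵/105.
State is unnormalized: ∫|ψ|² dx = 0.89333, and ∫ψ*·x⁴·ψ dx = 0.082293, so ⟨x⁴⟩ = 0.082293 / 0.89333.
⟨x⁴⟩ = 0.092119.

0.0921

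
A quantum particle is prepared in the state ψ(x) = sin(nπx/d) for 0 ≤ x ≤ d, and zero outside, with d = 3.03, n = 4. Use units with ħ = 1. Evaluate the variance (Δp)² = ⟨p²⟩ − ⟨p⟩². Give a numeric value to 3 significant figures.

Compute ⟨p⟩ and ⟨p²⟩ separately; (Δp)² = ⟨p²⟩ − ⟨p⟩².
d/dx sin(nπx/d) = (nπ/d)·cos(nπx/d) and d²/dx² sin(nπx/d) = −(nπ/d)²·sin(nπx/d); on 0 ≤ x ≤ d, ∫sin²(nπx/d) dx = d/2 and ∫sin(nπx/d)·cos(nπx/d) dx = 0.
Normalization: ∫|ψ|² dx = 1.5150.
⟨p⟩ = 0.0000 and ⟨p²⟩ = 17.200.
(Δp)² = 17.200 − (0.0000)² = 17.200.

17.2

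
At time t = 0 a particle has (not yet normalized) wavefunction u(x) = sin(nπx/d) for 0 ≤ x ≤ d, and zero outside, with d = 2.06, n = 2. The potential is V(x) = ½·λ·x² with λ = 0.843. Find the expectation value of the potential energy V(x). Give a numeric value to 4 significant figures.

⟨V⟩ = ∫ V(x)·|u|² dx / ∫|u|² dx.
With sin²θ = (1 − cos2θ)/2 on 0 ≤ x ≤ d: ∫sin²(nπx/d) dx = d/2, ∫x·sin²(nπx/d) dx = d²/4, ∫x²·sin²(nπx/d) dx = d³·(1/6 − 1/(4n²π²)); higher powers xᵏ the same way, integrating xᵏ·cos(2nπx/d) by parts.
State is unnormalized: ∫|u|² dx = 1.0300, and ∫u*·V(x)·u dx = 0.59078, so ⟨V⟩ = 0.59078 / 1.0300.
⟨V⟩ = 0.57357.

0.5736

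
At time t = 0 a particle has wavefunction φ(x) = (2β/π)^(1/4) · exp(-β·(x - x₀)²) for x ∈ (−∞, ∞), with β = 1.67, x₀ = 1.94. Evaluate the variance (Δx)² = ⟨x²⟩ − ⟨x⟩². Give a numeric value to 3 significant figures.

0.150

Compute ⟨x⟩ and ⟨x²⟩ separately, then (Δx)² = ⟨x²⟩ − ⟨x⟩².
Gaussian moments (u = x − x₀): ∫u^(2j)·e^(−2βu²) du = (2j−1)!!/(4β)^j · √(π/(2β)), odd powers integrate to 0; here √(π/(2β)) = 0.96984.
⟨x⟩ = 1.9400 and ⟨x²⟩ = 3.9133.
(Δx)² = 3.9133 − (1.9400)² = 0.14970.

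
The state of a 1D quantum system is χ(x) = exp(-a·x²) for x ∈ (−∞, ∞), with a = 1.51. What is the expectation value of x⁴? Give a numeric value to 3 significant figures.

0.0822

⟨x⁴⟩ = ∫ x⁴·|χ|² dx / ∫|χ|² dx (integrals over the domain).
Gaussian moments: ∫x^(2j)·e^(−2ax²) dx = (2j−1)!!/(4a)^j · √(π/(2a)), odd powers integrate to 0; here √(π/(2a)) = 1.0199.
State is unnormalized: ∫|χ|² dx = 1.0199, and ∫χ*·x⁴·χ dx = 0.083872, so ⟨x⁴⟩ = 0.083872 / 1.0199.
⟨x⁴⟩ = 0.082233.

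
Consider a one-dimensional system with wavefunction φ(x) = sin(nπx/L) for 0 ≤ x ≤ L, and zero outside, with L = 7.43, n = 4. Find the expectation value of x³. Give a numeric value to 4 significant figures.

100.6

⟨x³⟩ = ∫ x³·|φ|² dx / ∫|φ|² dx (integrals over the domain).
With sin²θ = (1 − cos2θ)/2 on 0 ≤ x ≤ L: ∫sin²(nπx/L) dx = L/2, ∫x·sin²(nπx/L) dx = L²/4, ∫x²·sin²(nπx/L) dx = L³·(1/6 − 1/(4n²π²)); higher powers xᵏ the same way, integrating xᵏ·cos(2nπx/L) by parts.
State is unnormalized: ∫|φ|² dx = 3.7150, and ∫φ*·x³·φ dx = 373.71, so ⟨x³⟩ = 373.71 / 3.7150.
⟨x³⟩ = 100.60.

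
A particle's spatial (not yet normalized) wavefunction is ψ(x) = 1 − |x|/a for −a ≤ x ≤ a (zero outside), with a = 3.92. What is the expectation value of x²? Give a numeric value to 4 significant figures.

⟨x²⟩ = ∫ x²·|ψ|² dx / ∫|ψ|² dx (integrals over the domain).
ψ is even, so ∫ over [−a, a] = 2∫₀ᵃ with ψ = 1 − x/a there: ∫₀ᵃ (1 − x/a)² dx = a/3, ∫₀ᵃ x²(1 − x/a)² dx = a³/30, ∫₀ᵃ x⁴(1 − x/a)² dx = a⁵/105.
State is unnormalized: ∫|ψ|² dx = 2.6133, and ∫ψ*·x²·ψ dx = 4.0158, so ⟨x²⟩ = 4.0158 / 2.6133.
⟨x²⟩ = 1.5366.

1.537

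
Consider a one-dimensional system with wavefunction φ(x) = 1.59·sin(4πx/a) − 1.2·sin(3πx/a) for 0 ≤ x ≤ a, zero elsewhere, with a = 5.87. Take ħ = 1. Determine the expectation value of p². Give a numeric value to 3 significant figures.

3.86

p² φ = −ħ² d²φ/dx²; ⟨p²⟩ = −ħ² ∫ φ*·φ'' dx / ∫|φ|² dx.
d²/dx² sin(jπx/a) = −(jπ/a)²·sin(jπx/a); on 0 ≤ x ≤ a, ∫sin²(jπx/a) dx = a/2 and ∫sin(jπx/a)·sin(lπx/a) dx = 0 for j ≠ l, so only diagonal terms survive in ∫|φ|² and ∫φ·φ″; ∫φ·φ′ dx = [φ²/2] between the walls = 0.
State is unnormalized: ∫|φ|² dx = 11.646, and ∫φ*·(−ħ² φ'') dx = 44.900, so ⟨p²⟩ = 44.900 / 11.646.
⟨p²⟩ = 3.8553.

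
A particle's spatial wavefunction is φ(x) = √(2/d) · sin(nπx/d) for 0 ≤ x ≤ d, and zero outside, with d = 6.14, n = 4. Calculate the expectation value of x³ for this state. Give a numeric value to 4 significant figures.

56.77

⟨x³⟩ = ∫ x³·|φ|² dx (integrals over the domain).
With sin²θ = (1 − cos2θ)/2 on 0 ≤ x ≤ d: ∫sin²(nπx/d) dx = d/2, ∫x·sin²(nπx/d) dx = d²/4, ∫x²·sin²(nπx/d) dx = d³·(1/6 − 1/(4n²π²)); higher powers xᵏ the same way, integrating xᵏ·cos(2nπx/d) by parts.
⟨x³⟩ = 56.770.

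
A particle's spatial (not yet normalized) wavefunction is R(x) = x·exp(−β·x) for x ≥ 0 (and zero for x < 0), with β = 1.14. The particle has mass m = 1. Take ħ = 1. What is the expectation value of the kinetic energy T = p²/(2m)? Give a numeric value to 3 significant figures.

0.650

T = −(ħ²/2m) d²/dx², so ⟨T⟩ = −(ħ²/2m) ∫ R*·R'' dx / ∫|R|² dx; with m = 1.
Differentiate x·exp(−β·x) with the product rule; every integrand then reduces to terms xʲ·e^(−2βx) on [0, ∞), with ∫₀^∞ xʲ·e^(−2βx) dx = j!/(2β)^(j+1).
State is unnormalized: ∫|R|² dx = 0.16874, and ∫R*·(−ħ²/2m · R'') dx = 0.10965, so ⟨T⟩ = 0.10965 / 0.16874.
⟨T⟩ = 0.64980.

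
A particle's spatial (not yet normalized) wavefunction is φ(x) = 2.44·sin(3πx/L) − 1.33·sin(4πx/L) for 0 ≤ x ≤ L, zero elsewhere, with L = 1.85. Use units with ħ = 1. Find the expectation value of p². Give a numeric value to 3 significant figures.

p² φ = −ħ² d²φ/dx²; ⟨p²⟩ = −ħ² ∫ φ*·φ'' dx / ∫|φ|² dx.
d²/dx² sin(jπx/L) = −(jπ/L)²·sin(jπx/L); on 0 ≤ x ≤ L, ∫sin²(jπx/L) dx = L/2 and ∫sin(jπx/L)·sin(lπx/L) dx = 0 for j ≠ l, so only diagonal terms survive in ∫|φ|² and ∫φ·φ″; ∫φ·φ′ dx = [φ²/2] between the walls = 0.
State is unnormalized: ∫|φ|² dx = 7.1433, and ∫φ*·(−ħ² φ'') dx = 218.42, so ⟨p²⟩ = 218.42 / 7.1433.
⟨p²⟩ = 30.577.

30.6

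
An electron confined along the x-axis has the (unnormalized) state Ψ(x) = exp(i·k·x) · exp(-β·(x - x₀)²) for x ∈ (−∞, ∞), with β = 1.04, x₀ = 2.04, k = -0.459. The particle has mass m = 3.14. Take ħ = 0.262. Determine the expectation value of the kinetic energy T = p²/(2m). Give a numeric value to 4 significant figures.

0.01367

T = −(ħ²/2m) d²/dx², so ⟨T⟩ = −(ħ²/2m) ∫ Ψ*·Ψ'' dx / ∫|Ψ|² dx; with m = 3.14.
Gaussian moments (u = x − x₀): ∫u^(2j)·e^(−2βu²) du = (2j−1)!!/(4β)^j · √(π/(2β)), odd powers integrate to 0; here √(π/(2β)) = 1.2290. Derivatives: Ψ′ = (ik − 2βu)·Ψ, Ψ″ = ((ik − 2βu)² − 2β)·Ψ; the odd-in-u pieces drop out.
State is unnormalized: ∫|Ψ|² dx = 1.2290, and ∫Ψ*·(−ħ²/2m · Ψ'') dx = 0.016801, so ⟨T⟩ = 0.016801 / 1.2290.
⟨T⟩ = 0.013671.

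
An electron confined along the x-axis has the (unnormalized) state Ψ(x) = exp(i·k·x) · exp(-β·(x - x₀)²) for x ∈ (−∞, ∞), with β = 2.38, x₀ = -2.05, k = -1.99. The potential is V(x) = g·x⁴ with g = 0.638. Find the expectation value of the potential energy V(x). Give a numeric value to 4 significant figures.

12.98

⟨V⟩ = ∫ V(x)·|Ψ|² dx / ∫|Ψ|² dx.
Gaussian moments (u = x − x₀): ∫u^(2j)·e^(−2βu²) du = (2j−1)!!/(4β)^j · √(π/(2β)), odd powers integrate to 0; here √(π/(2β)) = 0.81240.
State is unnormalized: ∫|Ψ|² dx = 0.81240, and ∫Ψ*·V(x)·Ψ dx = 10.544, so ⟨V⟩ = 10.544 / 0.81240.
⟨V⟩ = 12.979.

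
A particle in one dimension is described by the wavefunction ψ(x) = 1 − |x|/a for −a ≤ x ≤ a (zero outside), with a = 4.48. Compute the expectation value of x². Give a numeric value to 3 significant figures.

⟨x²⟩ = ∫ x²·|ψ|² dx / ∫|ψ|² dx (integrals over the domain).
ψ is even, so ∫ over [−a, a] = 2∫₀ᵃ with ψ = 1 − x/a there: ∫₀ᵃ (1 − x/a)² dx = a/3, ∫₀ᵃ x²(1 − x/a)² dx = a³/30, ∫₀ᵃ x⁴(1 − x/a)² dx = a⁵/105.
State is unnormalized: ∫|ψ|² dx = 2.9867, and ∫ψ*·x²·ψ dx = 5.9944, so ⟨x²⟩ = 5.9944 / 2.9867.
⟨x²⟩ = 2.0070.

2.01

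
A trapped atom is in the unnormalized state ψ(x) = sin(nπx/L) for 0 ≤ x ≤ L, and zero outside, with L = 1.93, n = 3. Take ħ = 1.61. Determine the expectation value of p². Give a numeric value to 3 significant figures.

p² ψ = −ħ² d²ψ/dx²; ⟨p²⟩ = −ħ² ∫ ψ*·ψ'' dx / ∫|ψ|² dx.
d/dx sin(nπx/L) = (nπ/L)·cos(nπx/L) and d²/dx² sin(nπx/L) = −(nπ/L)²·sin(nπx/L); on 0 ≤ x ≤ L, ∫sin²(nπx/L) dx = L/2 and ∫sin(nπx/L)·cos(nπx/L) dx = 0.
State is unnormalized: ∫|ψ|² dx = 0.96500, and ∫ψ*·(−ħ² ψ'') dx = 59.649, so ⟨p²⟩ = 59.649 / 0.96500.
⟨p²⟩ = 61.813.

61.8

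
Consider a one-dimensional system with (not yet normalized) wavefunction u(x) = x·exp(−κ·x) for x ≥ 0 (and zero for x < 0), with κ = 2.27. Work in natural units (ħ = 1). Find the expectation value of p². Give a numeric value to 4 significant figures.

p² u = −ħ² d²u/dx²; ⟨p²⟩ = −ħ² ∫ u*·u'' dx / ∫|u|² dx.
Differentiate x·exp(−κ·x) with the product rule; every integrand then reduces to terms xʲ·e^(−2κx) on [0, ∞), with ∫₀^∞ xʲ·e^(−2κx) dx = j!/(2κ)^(j+1).
State is unnormalized: ∫|u|² dx = 0.021373, and ∫u*·(−ħ² u'') dx = 0.11013, so ⟨p²⟩ = 0.11013 / 0.021373.
⟨p²⟩ = 5.1529.

5.153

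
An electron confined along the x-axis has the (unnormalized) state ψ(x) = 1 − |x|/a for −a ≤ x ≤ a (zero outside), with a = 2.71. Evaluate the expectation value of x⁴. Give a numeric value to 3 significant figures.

1.54

⟨x⁴⟩ = ∫ x⁴·|ψ|² dx / ∫|ψ|² dx (integrals over the domain).
ψ is even, so ∫ over [−a, a] = 2∫₀ᵃ with ψ = 1 − x/a there: ∫₀ᵃ (1 − x/a)² dx = a/3, ∫₀ᵃ x²(1 − x/a)² dx = a³/30, ∫₀ᵃ x⁴(1 − x/a)² dx = a⁵/105.
State is unnormalized: ∫|ψ|² dx = 1.8067, and ∫ψ*·x⁴·ψ dx = 2.7841, so ⟨x⁴⟩ = 2.7841 / 1.8067.
⟨x⁴⟩ = 1.5410.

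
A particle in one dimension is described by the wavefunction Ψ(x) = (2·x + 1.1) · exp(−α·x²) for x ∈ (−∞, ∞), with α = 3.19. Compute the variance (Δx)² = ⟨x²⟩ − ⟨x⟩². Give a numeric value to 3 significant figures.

0.0594

Compute ⟨x⟩ and ⟨x²⟩ separately, then (Δx)² = ⟨x²⟩ − ⟨x⟩².
Expand each integrand as polynomial × e^(−2αx²) and use ∫x^(2j)·e^(−2αx²) dx = (2j−1)!!/(4α)^j · √(π/(2α)), odd powers → 0; here √(π/(2α)) = 0.70172.
Normalization: ∫|Ψ|² dx = 1.0691.
⟨x⟩ = 0.22634 and ⟨x²⟩ = 0.11062.
(Δx)² = 0.11062 − (0.22634)² = 0.059391.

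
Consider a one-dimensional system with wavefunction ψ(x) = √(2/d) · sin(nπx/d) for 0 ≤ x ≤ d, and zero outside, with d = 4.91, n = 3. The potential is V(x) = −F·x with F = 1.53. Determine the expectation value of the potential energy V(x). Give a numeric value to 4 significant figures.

-3.756

⟨V⟩ = ∫ V(x)·|ψ|² dx.
With sin²θ = (1 − cos2θ)/2 on 0 ≤ x ≤ d: ∫sin²(nπx/d) dx = d/2, ∫x·sin²(nπx/d) dx = d²/4, ∫x²·sin²(nπx/d) dx = d³·(1/6 − 1/(4n²π²)); higher powers xᵏ the same way, integrating xᵏ·cos(2nπx/d) by parts.
⟨V⟩ = -3.7562.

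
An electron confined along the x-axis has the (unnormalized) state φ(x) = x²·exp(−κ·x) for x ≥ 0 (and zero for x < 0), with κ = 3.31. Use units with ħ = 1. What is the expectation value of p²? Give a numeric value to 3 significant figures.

3.65

p² φ = −ħ² d²φ/dx²; ⟨p²⟩ = −ħ² ∫ φ*·φ'' dx / ∫|φ|² dx.
Differentiate x²·exp(−κ·x) with the product rule; every integrand then reduces to terms xʲ·e^(−2κx) on [0, ∞), with ∫₀^∞ xʲ·e^(−2κx) dx = j!/(2κ)^(j+1).
State is unnormalized: ∫|φ|² dx = 0.0018876, and ∫φ*·(−ħ² φ'') dx = 0.0068938, so ⟨p²⟩ = 0.0068938 / 0.0018876.
⟨p²⟩ = 3.6520.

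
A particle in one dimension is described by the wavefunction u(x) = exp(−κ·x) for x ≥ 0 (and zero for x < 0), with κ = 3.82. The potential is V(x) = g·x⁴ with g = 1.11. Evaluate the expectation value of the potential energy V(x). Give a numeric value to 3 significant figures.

⟨V⟩ = ∫ V(x)·|u|² dx / ∫|u|² dx.
Every integrand reduces to terms xʲ·e^(−2κx) on [0, ∞); use ∫₀^∞ xʲ·e^(−2κx) dx = j!/(2κ)^(j+1).
State is unnormalized: ∫|u|² dx = 0.13089, and ∫u*·V(x)·u dx = 0.0010235, so ⟨V⟩ = 0.0010235 / 0.13089.
⟨V⟩ = 0.0078192.

0.00782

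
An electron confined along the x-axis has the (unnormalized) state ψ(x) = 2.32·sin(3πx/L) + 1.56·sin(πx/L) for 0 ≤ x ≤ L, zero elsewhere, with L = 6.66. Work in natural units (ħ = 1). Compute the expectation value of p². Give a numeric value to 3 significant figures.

p² ψ = −ħ² d²ψ/dx²; ⟨p²⟩ = −ħ² ∫ ψ*·ψ'' dx / ∫|ψ|² dx.
d²/dx² sin(jπx/L) = −(jπ/L)²·sin(jπx/L); on 0 ≤ x ≤ L, ∫sin²(jπx/L) dx = L/2 and ∫sin(jπx/L)·sin(lπx/L) dx = 0 for j ≠ l, so only diagonal terms survive in ∫|ψ|² and ∫ψ·ψ″; ∫ψ·ψ′ dx = [ψ²/2] between the walls = 0.
State is unnormalized: ∫|ψ|² dx = 26.027, and ∫ψ*·(−ħ² ψ'') dx = 37.697, so ⟨p²⟩ = 37.697 / 26.027.
⟨p²⟩ = 1.4483.

1.45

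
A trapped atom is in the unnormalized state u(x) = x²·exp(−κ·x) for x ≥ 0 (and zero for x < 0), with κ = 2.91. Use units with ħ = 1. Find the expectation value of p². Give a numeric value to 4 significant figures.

p² u = −ħ² d²u/dx²; ⟨p²⟩ = −ħ² ∫ u*·u'' dx / ∫|u|² dx.
Differentiate x²·exp(−κ·x) with the product rule; every integrand then reduces to terms xʲ·e^(−2κx) on [0, ∞), with ∫₀^∞ xʲ·e^(−2κx) dx = j!/(2κ)^(j+1).
State is unnormalized: ∫|u|² dx = 0.0035942, and ∫u*·(−ħ² u'') dx = 0.010145, so ⟨p²⟩ = 0.010145 / 0.0035942.
⟨p²⟩ = 2.8227.

2.823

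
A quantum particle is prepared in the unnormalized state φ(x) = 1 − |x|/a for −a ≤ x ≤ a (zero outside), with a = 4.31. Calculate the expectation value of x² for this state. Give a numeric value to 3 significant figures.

⟨x²⟩ = ∫ x²·|φ|² dx / ∫|φ|² dx (integrals over the domain).
φ is even, so ∫ over [−a, a] = 2∫₀ᵃ with φ = 1 − x/a there: ∫₀ᵃ (1 − x/a)² dx = a/3, ∫₀ᵃ x²(1 − x/a)² dx = a³/30, ∫₀ᵃ x⁴(1 − x/a)² dx = a⁵/105.
State is unnormalized: ∫|φ|² dx = 2.8733, and ∫φ*·x²·φ dx = 5.3375, so ⟨x²⟩ = 5.3375 / 2.8733.
⟨x²⟩ = 1.8576.

1.86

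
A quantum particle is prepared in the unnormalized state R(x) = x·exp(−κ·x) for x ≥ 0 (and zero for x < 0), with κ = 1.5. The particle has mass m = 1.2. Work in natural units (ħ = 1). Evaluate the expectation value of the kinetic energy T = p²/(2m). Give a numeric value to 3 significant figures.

0.938

T = −(ħ²/2m) d²/dx², so ⟨T⟩ = −(ħ²/2m) ∫ R*·R'' dx / ∫|R|² dx; with m = 1.2.
Differentiate x·exp(−κ·x) with the product rule; every integrand then reduces to terms xʲ·e^(−2κx) on [0, ∞), with ∫₀^∞ xʲ·e^(−2κx) dx = j!/(2κ)^(j+1).
State is unnormalized: ∫|R|² dx = 0.074074, and ∫R*·(−ħ²/2m · R'') dx = 0.069444, so ⟨T⟩ = 0.069444 / 0.074074.
⟨T⟩ = 0.93750.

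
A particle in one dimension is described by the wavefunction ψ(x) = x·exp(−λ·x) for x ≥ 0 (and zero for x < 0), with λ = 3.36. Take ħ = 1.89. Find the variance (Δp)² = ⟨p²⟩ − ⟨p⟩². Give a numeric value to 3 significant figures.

40.3

Compute ⟨p⟩ and ⟨p²⟩ separately; (Δp)² = ⟨p²⟩ − ⟨p⟩².
Differentiate x·exp(−λ·x) with the product rule; every integrand then reduces to terms xʲ·e^(−2λx) on [0, ∞), with ∫₀^∞ xʲ·e^(−2λx) dx = j!/(2λ)^(j+1).
Normalization: ∫|ψ|² dx = 0.0065906.
⟨p⟩ = 0.0000 and ⟨p²⟩ = 40.328.
(Δp)² = 40.328 − (0.0000)² = 40.328.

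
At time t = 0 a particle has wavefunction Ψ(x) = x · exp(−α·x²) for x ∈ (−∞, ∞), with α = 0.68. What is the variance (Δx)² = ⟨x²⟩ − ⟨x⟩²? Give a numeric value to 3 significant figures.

Compute ⟨x⟩ and ⟨x²⟩ separately, then (Δx)² = ⟨x²⟩ − ⟨x⟩².
Expand each integrand as polynomial × e^(−2αx²) and use ∫x^(2j)·e^(−2αx²) dx = (2j−1)!!/(4α)^j · √(π/(2α)), odd powers → 0; here √(π/(2α)) = 1.5199.
Normalization: ∫|Ψ|² dx = 0.55877.
⟨x⟩ = 0.0000 and ⟨x²⟩ = 1.1029.
(Δx)² = 1.1029 − (0.0000)² = 1.1029.

1.10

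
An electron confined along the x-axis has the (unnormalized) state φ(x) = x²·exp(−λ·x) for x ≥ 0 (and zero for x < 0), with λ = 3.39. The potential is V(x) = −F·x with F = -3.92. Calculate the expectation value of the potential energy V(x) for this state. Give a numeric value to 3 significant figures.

⟨V⟩ = ∫ V(x)·|φ|² dx / ∫|φ|² dx.
Every integrand reduces to terms xʲ·e^(−2λx) on [0, ∞); use ∫₀^∞ xʲ·e^(−2λx) dx = j!/(2λ)^(j+1).
State is unnormalized: ∫|φ|² dx = 0.0016752, and ∫φ*·V(x)·φ dx = 0.0048427, so ⟨V⟩ = 0.0048427 / 0.0016752.
⟨V⟩ = 2.8909.

2.89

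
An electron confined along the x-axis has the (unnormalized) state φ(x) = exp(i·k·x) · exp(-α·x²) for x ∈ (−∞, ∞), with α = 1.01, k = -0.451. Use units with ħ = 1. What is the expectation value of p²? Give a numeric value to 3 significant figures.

p² φ = −ħ² d²φ/dx²; ⟨p²⟩ = −ħ² ∫ φ*·φ'' dx / ∫|φ|² dx.
Gaussian moments: ∫x^(2j)·e^(−2αx²) dx = (2j−1)!!/(4α)^j · √(π/(2α)), odd powers integrate to 0; here √(π/(2α)) = 1.2471. Derivatives: φ′ = (ik − 2αx)·φ, φ″ = ((ik − 2αx)² − 2α)·φ; the odd-in-x pieces drop out.
State is unnormalized: ∫|φ|² dx = 1.2471, and ∫φ*·(−ħ² φ'') dx = 1.5132, so ⟨p²⟩ = 1.5132 / 1.2471.
⟨p²⟩ = 1.2134.

1.21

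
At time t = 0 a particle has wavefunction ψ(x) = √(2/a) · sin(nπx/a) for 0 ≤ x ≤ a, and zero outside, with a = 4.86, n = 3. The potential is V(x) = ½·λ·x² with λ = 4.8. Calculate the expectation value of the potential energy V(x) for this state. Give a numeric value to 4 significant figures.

18.58

⟨V⟩ = ∫ V(x)·|ψ|² dx.
With sin²θ = (1 − cos2θ)/2 on 0 ≤ x ≤ a: ∫sin²(nπx/a) dx = a/2, ∫x·sin²(nπx/a) dx = a²/4, ∫x²·sin²(nπx/a) dx = a³·(1/6 − 1/(4n²π²)); higher powers xᵏ the same way, integrating xᵏ·cos(2nπx/a) by parts.
⟨V⟩ = 18.577.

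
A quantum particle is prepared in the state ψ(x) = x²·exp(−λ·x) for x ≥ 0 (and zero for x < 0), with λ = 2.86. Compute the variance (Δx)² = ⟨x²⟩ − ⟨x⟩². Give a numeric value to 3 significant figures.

Compute ⟨x⟩ and ⟨x²⟩ separately, then (Δx)² = ⟨x²⟩ − ⟨x⟩².
Every integrand reduces to terms xʲ·e^(−2λx) on [0, ∞); use ∫₀^∞ xʲ·e^(−2λx) dx = j!/(2λ)^(j+1).
Normalization: ∫|ψ|² dx = 0.0039195.
⟨x⟩ = 0.87413 and ⟨x²⟩ = 0.91692.
(Δx)² = 0.91692 − (0.87413)² = 0.15282.

0.153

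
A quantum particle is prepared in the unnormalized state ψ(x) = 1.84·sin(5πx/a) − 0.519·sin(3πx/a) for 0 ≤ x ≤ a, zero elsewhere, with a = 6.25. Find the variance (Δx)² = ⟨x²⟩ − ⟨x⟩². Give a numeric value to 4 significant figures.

Compute ⟨x⟩ and ⟨x²⟩ separately, then (Δx)² = ⟨x²⟩ − ⟨x⟩².
On 0 ≤ x ≤ a (j ≠ l): ∫sin²(jπx/a) dx = a/2, ∫sin(jπx/a)·sin(lπx/a) dx = 0; diagonal moments ∫x·sin²(jπx/a) dx = a²/4, ∫x²·sin²(jπx/a) dx = a³·(1/6 − 1/(4j²π²)); cross terms ∫x·sin(jπx/a)·sin(lπx/a) dx = 0 for j + l even and −4jla²/(π²(j² − l²)²) for j + l odd, ∫x²·sin(jπx/a)·sin(lπx/a) dx = (−1)^(j+l)·4jla³/(π²(j² − l²)²); higher powers the same way via product-to-sum and parts.
Normalization: ∫|ψ|² dx = 11.422.
⟨x⟩ = 3.1250 and ⟨x²⟩ = 11.962.
(Δx)² = 11.962 − (3.1250)² = 2.1962.

2.196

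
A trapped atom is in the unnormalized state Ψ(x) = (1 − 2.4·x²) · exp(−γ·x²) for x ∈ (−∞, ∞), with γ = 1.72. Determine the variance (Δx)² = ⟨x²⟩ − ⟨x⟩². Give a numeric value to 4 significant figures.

Compute ⟨x⟩ and ⟨x²⟩ separately, then (Δx)² = ⟨x²⟩ − ⟨x⟩².
Expand each integrand as polynomial × e^(−2γx²) and use ∫x^(2j)·e^(−2γx²) dx = (2j−1)!!/(4γ)^j · √(π/(2γ)), odd powers → 0; here √(π/(2γ)) = 0.95564.
Normalization: ∫|Ψ|² dx = 0.63778.
⟨x⟩ = 0.0000 and ⟨x²⟩ = 0.15948.
(Δx)² = 0.15948 − (0.0000)² = 0.15948.

0.1595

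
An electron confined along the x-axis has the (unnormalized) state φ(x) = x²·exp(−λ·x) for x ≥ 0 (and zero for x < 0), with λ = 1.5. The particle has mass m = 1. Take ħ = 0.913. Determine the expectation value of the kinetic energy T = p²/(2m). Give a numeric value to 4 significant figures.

0.3126

T = −(ħ²/2m) d²/dx², so ⟨T⟩ = −(ħ²/2m) ∫ φ*·φ'' dx / ∫|φ|² dx; with m = 1.
Differentiate x²·exp(−λ·x) with the product rule; every integrand then reduces to terms xʲ·e^(−2λx) on [0, ∞), with ∫₀^∞ xʲ·e^(−2λx) dx = j!/(2λ)^(j+1).
State is unnormalized: ∫|φ|² dx = 0.098765, and ∫φ*·(−ħ²/2m · φ'') dx = 0.030873, so ⟨T⟩ = 0.030873 / 0.098765.
⟨T⟩ = 0.31259.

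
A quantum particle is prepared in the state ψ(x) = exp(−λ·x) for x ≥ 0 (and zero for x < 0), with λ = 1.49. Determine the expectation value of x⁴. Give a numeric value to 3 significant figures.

0.304

⟨x⁴⟩ = ∫ x⁴·|ψ|² dx / ∫|ψ|² dx (integrals over the domain).
Every integrand reduces to terms xʲ·e^(−2λx) on [0, ∞); use ∫₀^∞ xʲ·e^(−2λx) dx = j!/(2λ)^(j+1).
State is unnormalized: ∫|ψ|² dx = 0.33557, and ∫ψ*·x⁴·ψ dx = 0.10212, so ⟨x⁴⟩ = 0.10212 / 0.33557.
⟨x⁴⟩ = 0.30433.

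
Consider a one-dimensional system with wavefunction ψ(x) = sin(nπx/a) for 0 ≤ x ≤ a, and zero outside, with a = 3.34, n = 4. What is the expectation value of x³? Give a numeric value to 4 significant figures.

⟨x³⟩ = ∫ x³·|ψ|² dx / ∫|ψ|² dx (integrals over the domain).
With sin²θ = (1 − cos2θ)/2 on 0 ≤ x ≤ a: ∫sin²(nπx/a) dx = a/2, ∫x·sin²(nπx/a) dx = a²/4, ∫x²·sin²(nπx/a) dx = a³·(1/6 − 1/(4n²π²)); higher powers xᵏ the same way, integrating xᵏ·cos(2nπx/a) by parts.
State is unnormalized: ∫|ψ|² dx = 1.6700, and ∫ψ*·x³·ψ dx = 15.260, so ⟨x³⟩ = 15.260 / 1.6700.
⟨x³⟩ = 9.1380.

9.138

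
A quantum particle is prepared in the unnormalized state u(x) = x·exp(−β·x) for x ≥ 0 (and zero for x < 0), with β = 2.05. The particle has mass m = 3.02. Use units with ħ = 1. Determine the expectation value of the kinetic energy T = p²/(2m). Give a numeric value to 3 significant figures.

T = −(ħ²/2m) d²/dx², so ⟨T⟩ = −(ħ²/2m) ∫ u*·u'' dx / ∫|u|² dx; with m = 3.02.
Differentiate x·exp(−β·x) with the product rule; every integrand then reduces to terms xʲ·e^(−2βx) on [0, ∞), with ∫₀^∞ xʲ·e^(−2βx) dx = j!/(2β)^(j+1).
State is unnormalized: ∫|u|² dx = 0.029019, and ∫u*·(−ħ²/2m · u'') dx = 0.020191, so ⟨T⟩ = 0.020191 / 0.029019.
⟨T⟩ = 0.69578.

0.696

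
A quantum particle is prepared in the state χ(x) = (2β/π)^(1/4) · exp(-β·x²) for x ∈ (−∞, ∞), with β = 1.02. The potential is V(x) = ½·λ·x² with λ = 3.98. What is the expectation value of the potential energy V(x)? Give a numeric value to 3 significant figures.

0.488

⟨V⟩ = ∫ V(x)·|χ|² dx.
Gaussian moments: ∫x^(2j)·e^(−2βx²) dx = (2j−1)!!/(4β)^j · √(π/(2β)), odd powers integrate to 0; here √(π/(2β)) = 1.2410.
⟨V⟩ = 0.48775.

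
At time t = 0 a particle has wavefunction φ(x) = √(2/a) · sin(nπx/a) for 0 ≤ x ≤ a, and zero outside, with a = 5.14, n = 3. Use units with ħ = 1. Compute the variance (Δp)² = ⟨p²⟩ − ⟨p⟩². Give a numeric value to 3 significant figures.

3.36

Compute ⟨p⟩ and ⟨p²⟩ separately; (Δp)² = ⟨p²⟩ − ⟨p⟩².
d/dx sin(nπx/a) = (nπ/a)·cos(nπx/a) and d²/dx² sin(nπx/a) = −(nπ/a)²·sin(nπx/a); on 0 ≤ x ≤ a, ∫sin²(nπx/a) dx = a/2 and ∫sin(nπx/a)·cos(nπx/a) dx = 0.
⟨p⟩ = 0.0000 and ⟨p²⟩ = 3.3621.
(Δp)² = 3.3621 − (0.0000)² = 3.3621.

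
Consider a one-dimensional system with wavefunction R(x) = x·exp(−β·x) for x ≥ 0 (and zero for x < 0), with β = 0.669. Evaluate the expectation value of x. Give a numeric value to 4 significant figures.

2.242

⟨x⟩ = ∫ x·|R|² dx / ∫|R|² dx (integrals over the domain).
Every integrand reduces to terms xʲ·e^(−2βx) on [0, ∞); use ∫₀^∞ xʲ·e^(−2βx) dx = j!/(2β)^(j+1).
State is unnormalized: ∫|R|² dx = 0.83495, and ∫R*·x·R dx = 1.8721, so ⟨x⟩ = 1.8721 / 0.83495.
⟨x⟩ = 2.2422.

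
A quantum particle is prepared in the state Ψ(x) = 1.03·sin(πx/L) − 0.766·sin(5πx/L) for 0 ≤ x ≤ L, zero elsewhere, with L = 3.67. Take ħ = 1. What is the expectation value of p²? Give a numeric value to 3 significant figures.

7.00

p² Ψ = −ħ² d²Ψ/dx²; ⟨p²⟩ = −ħ² ∫ Ψ*·Ψ'' dx / ∫|Ψ|² dx.
d²/dx² sin(jπx/L) = −(jπ/L)²·sin(jπx/L); on 0 ≤ x ≤ L, ∫sin²(jπx/L) dx = L/2 and ∫sin(jπx/L)·sin(lπx/L) dx = 0 for j ≠ l, so only diagonal terms survive in ∫|Ψ|² and ∫Ψ·Ψ″; ∫Ψ·Ψ′ dx = [Ψ²/2] between the walls = 0.
State is unnormalized: ∫|Ψ|² dx = 3.0234, and ∫Ψ*·(−ħ² Ψ'') dx = 21.151, so ⟨p²⟩ = 21.151 / 3.0234.
⟨p²⟩ = 6.9956.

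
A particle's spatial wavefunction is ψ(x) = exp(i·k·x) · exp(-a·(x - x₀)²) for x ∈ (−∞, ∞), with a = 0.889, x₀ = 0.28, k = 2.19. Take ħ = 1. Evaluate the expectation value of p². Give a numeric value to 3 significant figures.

5.69

p² ψ = −ħ² d²ψ/dx²; ⟨p²⟩ = −ħ² ∫ ψ*·ψ'' dx / ∫|ψ|² dx.
Gaussian moments (u = x − x₀): ∫u^(2j)·e^(−2au²) du = (2j−1)!!/(4a)^j · √(π/(2a)), odd powers integrate to 0; here √(π/(2a)) = 1.3293. Derivatives: ψ′ = (ik − 2au)·ψ, ψ″ = ((ik − 2au)² − 2a)·ψ; the odd-in-u pieces drop out.
State is unnormalized: ∫|ψ|² dx = 1.3293, and ∫ψ*·(−ħ² ψ'') dx = 7.5570, so ⟨p²⟩ = 7.5570 / 1.3293.
⟨p²⟩ = 5.6851.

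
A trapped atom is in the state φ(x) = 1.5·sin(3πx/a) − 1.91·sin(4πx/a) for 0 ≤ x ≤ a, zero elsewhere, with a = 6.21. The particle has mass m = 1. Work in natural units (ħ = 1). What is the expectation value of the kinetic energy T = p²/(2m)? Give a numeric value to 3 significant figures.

1.71

T = −(ħ²/2m) d²/dx², so ⟨T⟩ = −(ħ²/2m) ∫ φ*·φ'' dx / ∫|φ|² dx; with m = 1.
d²/dx² sin(jπx/a) = −(jπ/a)²·sin(jπx/a); on 0 ≤ x ≤ a, ∫sin²(jπx/a) dx = a/2 and ∫sin(jπx/a)·sin(lπx/a) dx = 0 for j ≠ l, so only diagonal terms survive in ∫|φ|² and ∫φ·φ″; ∫φ·φ′ dx = [φ²/2] between the walls = 0.
State is unnormalized: ∫|φ|² dx = 18.314, and ∫φ*·(−ħ²/2m · φ'') dx = 31.238, so ⟨T⟩ = 31.238 / 18.314.
⟨T⟩ = 1.7057.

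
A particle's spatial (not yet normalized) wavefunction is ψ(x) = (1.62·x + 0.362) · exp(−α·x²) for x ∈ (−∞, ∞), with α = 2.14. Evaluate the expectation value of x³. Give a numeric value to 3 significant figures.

⟨x³⟩ = ∫ x³·|ψ|² dx / ∫|ψ|² dx (integrals over the domain).
Expand each integrand as polynomial × e^(−2αx²) and use ∫x^(2j)·e^(−2αx²) dx = (2j−1)!!/(4α)^j · √(π/(2α)), odd powers → 0; here √(π/(2α)) = 0.85675.
State is unnormalized: ∫|ψ|² dx = 0.37494, and ∫ψ*·x³·ψ dx = 0.041142, so ⟨x³⟩ = 0.041142 / 0.37494.
⟨x³⟩ = 0.10973.

0.110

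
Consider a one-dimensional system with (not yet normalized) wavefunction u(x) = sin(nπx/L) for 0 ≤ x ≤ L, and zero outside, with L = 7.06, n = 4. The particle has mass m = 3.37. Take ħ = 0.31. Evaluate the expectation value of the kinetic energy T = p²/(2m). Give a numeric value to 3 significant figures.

T = −(ħ²/2m) d²/dx², so ⟨T⟩ = −(ħ²/2m) ∫ u*·u'' dx / ∫|u|² dx; with m = 3.37.
d/dx sin(nπx/L) = (nπ/L)·cos(nπx/L) and d²/dx² sin(nπx/L) = −(nπ/L)²·sin(nπx/L); on 0 ≤ x ≤ L, ∫sin²(nπx/L) dx = L/2 and ∫sin(nπx/L)·cos(nπx/L) dx = 0.
State is unnormalized: ∫|u|² dx = 3.5300, and ∫u*·(−ħ²/2m · u'') dx = 0.15946, so ⟨T⟩ = 0.15946 / 3.5300.
⟨T⟩ = 0.045172.

0.0452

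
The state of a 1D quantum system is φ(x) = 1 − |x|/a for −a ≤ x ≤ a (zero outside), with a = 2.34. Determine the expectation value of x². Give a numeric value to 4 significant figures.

0.5476

⟨x²⟩ = ∫ x²·|φ|² dx / ∫|φ|² dx (integrals over the domain).
φ is even, so ∫ over [−a, a] = 2∫₀ᵃ with φ = 1 − x/a there: ∫₀ᵃ (1 − x/a)² dx = a/3, ∫₀ᵃ x²(1 − x/a)² dx = a³/30, ∫₀ᵃ x⁴(1 − x/a)² dx = a⁵/105.
State is unnormalized: ∫|φ|² dx = 1.5600, and ∫φ*·x²·φ dx = 0.85419, so ⟨x²⟩ = 0.85419 / 1.5600.
⟨x²⟩ = 0.54756.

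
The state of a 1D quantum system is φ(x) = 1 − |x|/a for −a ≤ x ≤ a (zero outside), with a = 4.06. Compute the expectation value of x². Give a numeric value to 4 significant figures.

1.648

⟨x²⟩ = ∫ x²·|φ|² dx / ∫|φ|² dx (integrals over the domain).
φ is even, so ∫ over [−a, a] = 2∫₀ᵃ with φ = 1 − x/a there: ∫₀ᵃ (1 − x/a)² dx = a/3, ∫₀ᵃ x²(1 − x/a)² dx = a³/30, ∫₀ᵃ x⁴(1 − x/a)² dx = a⁵/105.
State is unnormalized: ∫|φ|² dx = 2.7067, and ∫φ*·x²·φ dx = 4.4616, so ⟨x²⟩ = 4.4616 / 2.7067.
⟨x²⟩ = 1.6484.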